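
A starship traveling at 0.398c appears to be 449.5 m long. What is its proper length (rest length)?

Contracted length L = 449.5 m
γ = 1/√(1 - 0.398²) = 1.090
L₀ = γL = 1.090 × 449.5 = 490.0 m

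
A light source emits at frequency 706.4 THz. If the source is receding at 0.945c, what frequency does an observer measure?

β = v/c = 0.945
(1-β)/(1+β) = 0.055/1.945 = 0.02828
Doppler factor = √(0.02828) = 0.1682
f_obs = 706.4 × 0.1682 = 118.8 THz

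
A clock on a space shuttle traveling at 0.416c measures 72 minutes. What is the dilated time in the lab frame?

Proper time Δt₀ = 72 minutes
γ = 1/√(1 - 0.416²) = 1.0997
Δt = γΔt₀ = 1.0997 × 72 = 79.18 minutes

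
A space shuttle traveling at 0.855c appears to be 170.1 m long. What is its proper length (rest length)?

Contracted length L = 170.1 m
γ = 1/√(1 - 0.855²) = 1.928
L₀ = γL = 1.928 × 170.1 = 328.0 m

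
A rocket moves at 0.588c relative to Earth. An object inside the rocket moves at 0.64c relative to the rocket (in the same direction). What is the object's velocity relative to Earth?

u = (u' + v)/(1 + u'v/c²)
Numerator: 0.64 + 0.588 = 1.228
Denominator: 1 + 0.37632 = 1.37632
u = 1.228/1.37632 = 0.8922c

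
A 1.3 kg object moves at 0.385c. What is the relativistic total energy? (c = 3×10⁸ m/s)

γ = 1/√(1 - 0.385²) = 1.084
mc² = 1.3 × (3×10⁸)² = 1.170×10¹⁷ J
E = γmc² = 1.084 × 1.170×10¹⁷ = 1.268×10¹⁷ J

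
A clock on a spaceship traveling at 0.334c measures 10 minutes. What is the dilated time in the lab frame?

Proper time Δt₀ = 10 minutes
γ = 1/√(1 - 0.334²) = 1.061
Δt = γΔt₀ = 1.061 × 10 = 10.61 minutes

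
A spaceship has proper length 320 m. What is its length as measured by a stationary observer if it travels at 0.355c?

Proper length L₀ = 320 m
γ = 1/√(1 - 0.355²) = 1.06967
L = L₀/γ = 320/1.06967 = 299.2 m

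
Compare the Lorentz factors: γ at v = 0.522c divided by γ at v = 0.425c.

γ₁ = 1/√(1 - 0.522²) = 1.172
γ₂ = 1/√(1 - 0.425²) = 1.105
γ₁/γ₂ = 1.172/1.105 = 1.061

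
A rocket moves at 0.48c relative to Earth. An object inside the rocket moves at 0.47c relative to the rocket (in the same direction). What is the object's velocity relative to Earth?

u = (u' + v)/(1 + u'v/c²)
Numerator: 0.47 + 0.48 = 0.95
Denominator: 1 + 0.2256 = 1.2256
u = 0.95/1.2256 = 0.7751c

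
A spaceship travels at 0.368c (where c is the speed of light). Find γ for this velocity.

v/c = 0.368, so (v/c)² = 0.135424
1 - (v/c)² = 0.864576
γ = 1/√(0.864576) = 1.075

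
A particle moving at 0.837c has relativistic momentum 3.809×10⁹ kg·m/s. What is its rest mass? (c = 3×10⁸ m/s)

γ = 1/√(1 - 0.837²) = 1.8275
v = 0.837 × 3×10⁸ = 2.511×10⁸ m/s
m = p/(γv) = 3.809×10⁹/(1.8275 × 2.511×10⁸) = 8.301 kg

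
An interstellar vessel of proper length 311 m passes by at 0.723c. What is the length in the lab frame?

Proper length L₀ = 311 m
γ = 1/√(1 - 0.723²) = 1.447
L = L₀/γ = 311/1.447 = 214.9 m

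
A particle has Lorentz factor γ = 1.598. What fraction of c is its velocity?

From γ = 1/√(1 - v²/c²):
1/γ² = 1/1.598² = 0.3916
v²/c² = 1 - 0.3916 = 0.6084
v/c = √(0.6084) = 0.7800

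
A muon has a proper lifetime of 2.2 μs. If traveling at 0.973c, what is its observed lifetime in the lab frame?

Proper lifetime τ₀ = 2.2 μs
γ = 1/√(1 - 0.973²) = 4.3327
τ = γτ₀ = 4.3327 × 2.2 μs = 9.532 μs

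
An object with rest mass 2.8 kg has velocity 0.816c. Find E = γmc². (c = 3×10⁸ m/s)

γ = 1/√(1 - 0.816²) = 1.7299
mc² = 2.8 × (3×10⁸)² = 2.520×10¹⁷ J
E = γmc² = 1.7299 × 2.520×10¹⁷ = 4.359×10¹⁷ J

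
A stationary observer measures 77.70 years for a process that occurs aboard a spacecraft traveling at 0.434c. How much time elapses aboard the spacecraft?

Dilated time Δt = 77.70 years
γ = 1/√(1 - 0.434²) = 1.110
Δt₀ = Δt/γ = 77.70/1.110 = 70.00 years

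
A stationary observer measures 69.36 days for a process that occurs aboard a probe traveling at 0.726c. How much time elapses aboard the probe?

Dilated time Δt = 69.36 days
γ = 1/√(1 - 0.726²) = 1.454
Δt₀ = Δt/γ = 69.36/1.454 = 47.70 days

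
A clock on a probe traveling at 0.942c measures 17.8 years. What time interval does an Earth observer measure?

Proper time Δt₀ = 17.8 years
γ = 1/√(1 - 0.942²) = 2.980
Δt = γΔt₀ = 2.980 × 17.8 = 53.04 years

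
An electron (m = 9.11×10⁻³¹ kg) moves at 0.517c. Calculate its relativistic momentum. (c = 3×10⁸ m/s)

γ = 1/√(1 - 0.517²) = 1.1682
v = 0.517 × 3×10⁸ = 1.551×10⁸ m/s
p = γmv = 1.1682 × 9.11×10⁻³¹ × 1.551×10⁸ = 1.651×10⁻²² kg·m/s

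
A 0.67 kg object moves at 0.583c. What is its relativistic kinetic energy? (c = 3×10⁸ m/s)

γ = 1/√(1 - 0.583²) = 1.2308
γ - 1 = 0.2308
KE = (γ-1)mc² = 0.2308 × 0.67 × (3×10⁸)² = 1.392×10¹⁶ J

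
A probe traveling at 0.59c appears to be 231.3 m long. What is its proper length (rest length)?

Contracted length L = 231.3 m
γ = 1/√(1 - 0.59²) = 1.2385
L₀ = γL = 1.2385 × 231.3 = 286.5 m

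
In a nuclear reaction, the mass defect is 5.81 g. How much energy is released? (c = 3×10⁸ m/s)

Convert mass defect: Δm = 5.81 g = 0.00581 kg
E = Δm·c² = 0.00581 × (3×10⁸)²
= 0.00581 × 9×10¹⁶ = 5.229×10¹⁴ J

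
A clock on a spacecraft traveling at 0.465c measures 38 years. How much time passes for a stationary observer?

Proper time Δt₀ = 38 years
γ = 1/√(1 - 0.465²) = 1.1295
Δt = γΔt₀ = 1.1295 × 38 = 42.92 years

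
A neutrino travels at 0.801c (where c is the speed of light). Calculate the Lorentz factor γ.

v/c = 0.801, so (v/c)² = 0.641601
1 - (v/c)² = 0.358399
γ = 1/√(0.358399) = 1.670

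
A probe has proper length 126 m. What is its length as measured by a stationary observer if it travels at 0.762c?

Proper length L₀ = 126 m
γ = 1/√(1 - 0.762²) = 1.54422
L = L₀/γ = 126/1.54422 = 81.59 m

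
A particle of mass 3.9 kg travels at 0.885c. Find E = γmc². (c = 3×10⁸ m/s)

γ = 1/√(1 - 0.885²) = 2.148
mc² = 3.9 × (3×10⁸)² = 3.510×10¹⁷ J
E = γmc² = 2.148 × 3.510×10¹⁷ = 7.539×10¹⁷ J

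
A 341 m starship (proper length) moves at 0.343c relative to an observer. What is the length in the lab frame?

Proper length L₀ = 341 m
γ = 1/√(1 - 0.343²) = 1.0646
L = L₀/γ = 341/1.0646 = 320.3 m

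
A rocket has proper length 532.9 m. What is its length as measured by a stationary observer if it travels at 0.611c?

Proper length L₀ = 532.9 m
γ = 1/√(1 - 0.611²) = 1.263
L = L₀/γ = 532.9/1.263 = 421.9 m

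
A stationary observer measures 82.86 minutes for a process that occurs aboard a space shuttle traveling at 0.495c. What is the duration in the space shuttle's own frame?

Dilated time Δt = 82.86 minutes
γ = 1/√(1 - 0.495²) = 1.1509
Δt₀ = Δt/γ = 82.86/1.1509 = 72.00 minutes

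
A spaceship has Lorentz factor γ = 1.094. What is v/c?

From γ = 1/√(1 - v²/c²):
1/γ² = 1/1.094² = 0.83554
v²/c² = 1 - 0.83554 = 0.16446
v/c = √(0.16446) = 0.4055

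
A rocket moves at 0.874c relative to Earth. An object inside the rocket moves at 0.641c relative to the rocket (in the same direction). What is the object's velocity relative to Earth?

u = (u' + v)/(1 + u'v/c²)
Numerator: 0.641 + 0.874 = 1.515
Denominator: 1 + 0.560234 = 1.560234
u = 1.515/1.560234 = 0.9710c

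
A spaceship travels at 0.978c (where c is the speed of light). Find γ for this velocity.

v/c = 0.978, so (v/c)² = 0.956484
1 - (v/c)² = 0.043516
γ = 1/√(0.043516) = 4.794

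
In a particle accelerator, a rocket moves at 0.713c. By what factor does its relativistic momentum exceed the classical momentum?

p_rel = γmv, p_class = mv
Ratio = γ = 1/√(1 - 0.713²)
= 1/√(0.491631) = 1.426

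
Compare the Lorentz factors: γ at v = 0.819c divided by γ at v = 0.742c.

γ₁ = 1/√(1 - 0.819²) = 1.743
γ₂ = 1/√(1 - 0.742²) = 1.492
γ₁/γ₂ = 1.743/1.492 = 1.168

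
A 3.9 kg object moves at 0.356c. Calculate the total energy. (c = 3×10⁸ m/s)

γ = 1/√(1 - 0.356²) = 1.070
mc² = 3.9 × (3×10⁸)² = 3.510×10¹⁷ J
E = γmc² = 1.070 × 3.510×10¹⁷ = 3.756×10¹⁷ J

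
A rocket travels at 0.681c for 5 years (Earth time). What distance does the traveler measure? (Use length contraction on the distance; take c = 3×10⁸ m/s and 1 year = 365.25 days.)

Earth distance: d = v × t = 0.681c × 5 yr = 3.2236×10¹⁶ m
γ = 1.3656
d' = d/γ = 3.2236×10¹⁶/1.3656 = 2.361×10¹⁶ m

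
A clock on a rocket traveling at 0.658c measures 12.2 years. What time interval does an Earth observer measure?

Proper time Δt₀ = 12.2 years
γ = 1/√(1 - 0.658²) = 1.328
Δt = γΔt₀ = 1.328 × 12.2 = 16.20 years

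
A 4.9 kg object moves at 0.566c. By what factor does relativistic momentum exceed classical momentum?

p_rel = γmv, p_class = mv
Ratio = γ = 1/√(1 - 0.566²) = 1.213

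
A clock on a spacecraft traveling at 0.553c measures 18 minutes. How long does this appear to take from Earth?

Proper time Δt₀ = 18 minutes
γ = 1/√(1 - 0.553²) = 1.200
Δt = γΔt₀ = 1.200 × 18 = 21.60 minutes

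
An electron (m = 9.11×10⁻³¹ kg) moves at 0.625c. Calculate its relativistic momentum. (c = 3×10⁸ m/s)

γ = 1/√(1 - 0.625²) = 1.281
v = 0.625 × 3×10⁸ = 1.875×10⁸ m/s
p = γmv = 1.281 × 9.11×10⁻³¹ × 1.875×10⁸ = 2.188×10⁻²² kg·m/s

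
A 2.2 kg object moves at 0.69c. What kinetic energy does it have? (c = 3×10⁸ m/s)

γ = 1/√(1 - 0.69²) = 1.38158
γ - 1 = 0.38158
KE = (γ-1)mc² = 0.38158 × 2.2 × (3×10⁸)² = 7.555×10¹⁶ J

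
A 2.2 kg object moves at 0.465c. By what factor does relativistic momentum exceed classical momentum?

p_rel = γmv, p_class = mv
Ratio = γ = 1/√(1 - 0.465²) = 1.130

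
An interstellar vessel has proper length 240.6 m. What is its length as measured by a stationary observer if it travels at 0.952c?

Proper length L₀ = 240.6 m
γ = 1/√(1 - 0.952²) = 3.267
L = L₀/γ = 240.6/3.267 = 73.65 m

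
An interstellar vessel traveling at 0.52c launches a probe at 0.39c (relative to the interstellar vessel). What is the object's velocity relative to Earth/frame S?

u = (u' + v)/(1 + u'v/c²)
Numerator: 0.39 + 0.52 = 0.91
Denominator: 1 + 0.2028 = 1.2028
u = 0.91/1.2028 = 0.7566c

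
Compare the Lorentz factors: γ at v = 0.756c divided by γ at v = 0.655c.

γ₁ = 1/√(1 - 0.756²) = 1.5277
γ₂ = 1/√(1 - 0.655²) = 1.3234
γ₁/γ₂ = 1.5277/1.3234 = 1.154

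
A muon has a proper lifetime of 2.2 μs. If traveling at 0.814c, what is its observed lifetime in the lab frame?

Proper lifetime τ₀ = 2.2 μs
γ = 1/√(1 - 0.814²) = 1.72157
τ = γτ₀ = 1.72157 × 2.2 μs = 3.787 μs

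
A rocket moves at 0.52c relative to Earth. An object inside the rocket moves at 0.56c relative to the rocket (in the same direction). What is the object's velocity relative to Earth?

u = (u' + v)/(1 + u'v/c²)
Numerator: 0.56 + 0.52 = 1.08
Denominator: 1 + 0.2912 = 1.2912
u = 1.08/1.2912 = 0.8364c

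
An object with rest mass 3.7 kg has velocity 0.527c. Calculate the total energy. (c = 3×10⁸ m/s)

γ = 1/√(1 - 0.527²) = 1.1767
mc² = 3.7 × (3×10⁸)² = 3.330×10¹⁷ J
E = γmc² = 1.1767 × 3.330×10¹⁷ = 3.918×10¹⁷ J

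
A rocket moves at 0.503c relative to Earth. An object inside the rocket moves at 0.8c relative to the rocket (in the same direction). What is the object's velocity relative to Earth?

u = (u' + v)/(1 + u'v/c²)
Numerator: 0.8 + 0.503 = 1.303
Denominator: 1 + 0.4024 = 1.4024
u = 1.303/1.4024 = 0.9291c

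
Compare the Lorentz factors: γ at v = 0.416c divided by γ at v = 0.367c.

γ₁ = 1/√(1 - 0.416²) = 1.100
γ₂ = 1/√(1 - 0.367²) = 1.075
γ₁/γ₂ = 1.100/1.075 = 1.023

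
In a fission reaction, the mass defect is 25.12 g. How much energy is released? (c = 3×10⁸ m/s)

Convert mass defect: Δm = 25.12 g = 0.02512 kg
E = Δm·c² = 0.02512 × (3×10⁸)²
= 0.02512 × 9×10¹⁶ = 2.261×10¹⁵ J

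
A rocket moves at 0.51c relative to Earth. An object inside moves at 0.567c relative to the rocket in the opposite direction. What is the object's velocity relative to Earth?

Object's velocity in rocket frame is u' = -0.567c
u = (u' + v)/(1 + u'v/c²) = (v - 0.567)/(1 - 0.567·v/c²)
Numerator: 0.51 - 0.567 = -0.057
Denominator: 1 - 0.28917 = 0.71083
u = -0.057/0.71083 = -0.08019c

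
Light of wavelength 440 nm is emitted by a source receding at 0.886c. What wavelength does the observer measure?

β = 0.886
Wavelength Doppler factor = √(1.886/0.114) = √(16.544) = 4.0674
λ_obs = 440 × 4.0674 = 1790 nm (redshift)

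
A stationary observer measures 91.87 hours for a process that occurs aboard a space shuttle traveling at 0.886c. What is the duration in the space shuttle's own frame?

Dilated time Δt = 91.87 hours
γ = 1/√(1 - 0.886²) = 2.1566
Δt₀ = Δt/γ = 91.87/2.1566 = 42.60 hours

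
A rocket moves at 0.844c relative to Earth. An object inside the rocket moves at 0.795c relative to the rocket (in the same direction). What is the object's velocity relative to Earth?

u = (u' + v)/(1 + u'v/c²)
Numerator: 0.795 + 0.844 = 1.639
Denominator: 1 + 0.67098 = 1.67098
u = 1.639/1.67098 = 0.9809c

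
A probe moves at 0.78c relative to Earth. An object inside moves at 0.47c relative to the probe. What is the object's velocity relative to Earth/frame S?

u = (u' + v)/(1 + u'v/c²)
Numerator: 0.47 + 0.78 = 1.25
Denominator: 1 + 0.3666 = 1.3666
u = 1.25/1.3666 = 0.9147c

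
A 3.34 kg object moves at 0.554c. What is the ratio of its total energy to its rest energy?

E = γmc², E₀ = mc²
E/E₀ = γ = 1/√(1 - 0.554²) = 1.201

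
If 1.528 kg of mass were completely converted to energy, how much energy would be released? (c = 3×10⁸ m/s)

Using E = mc²:
c² = (3×10⁸)² = 9×10¹⁶ m²/s²
E = 1.528 × 9×10¹⁶ = 1.375×10¹⁷ J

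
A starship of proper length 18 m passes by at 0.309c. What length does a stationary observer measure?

Proper length L₀ = 18 m
γ = 1/√(1 - 0.309²) = 1.0515
L = L₀/γ = 18/1.0515 = 17.12 m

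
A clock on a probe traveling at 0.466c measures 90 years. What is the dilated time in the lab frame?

Proper time Δt₀ = 90 years
γ = 1/√(1 - 0.466²) = 1.130
Δt = γΔt₀ = 1.130 × 90 = 101.7 years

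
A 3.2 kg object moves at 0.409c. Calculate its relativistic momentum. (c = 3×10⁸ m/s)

γ = 1/√(1 - 0.409²) = 1.096
v = 0.409 × 3×10⁸ = 1.227×10⁸ m/s
p = γmv = 1.096 × 3.2 × 1.227×10⁸ = 4.303×10⁸ kg·m/s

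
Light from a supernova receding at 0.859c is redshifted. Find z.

β = 0.859
(1+β)/(1-β) = 1.859/0.141 = 13.184
√(13.184) = 3.631
z = 3.631 - 1 = 2.631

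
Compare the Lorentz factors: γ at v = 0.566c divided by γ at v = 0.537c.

γ₁ = 1/√(1 - 0.566²) = 1.2130
γ₂ = 1/√(1 - 0.537²) = 1.1854
γ₁/γ₂ = 1.2130/1.1854 = 1.023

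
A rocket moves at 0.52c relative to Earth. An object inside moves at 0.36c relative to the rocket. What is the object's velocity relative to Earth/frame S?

u = (u' + v)/(1 + u'v/c²)
Numerator: 0.36 + 0.52 = 0.88
Denominator: 1 + 0.1872 = 1.1872
u = 0.88/1.1872 = 0.7412c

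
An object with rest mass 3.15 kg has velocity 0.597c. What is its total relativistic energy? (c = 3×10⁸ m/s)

γ = 1/√(1 - 0.597²) = 1.2465
mc² = 3.15 × (3×10⁸)² = 2.835×10¹⁷ J
E = γmc² = 1.2465 × 2.835×10¹⁷ = 3.534×10¹⁷ J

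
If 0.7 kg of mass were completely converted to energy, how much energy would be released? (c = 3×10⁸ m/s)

Using E = mc²:
c² = (3×10⁸)² = 9×10¹⁶ m²/s²
E = 0.7 × 9×10¹⁶ = 6.300×10¹⁶ J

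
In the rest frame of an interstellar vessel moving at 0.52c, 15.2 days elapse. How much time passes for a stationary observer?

Proper time Δt₀ = 15.2 days
γ = 1/√(1 - 0.52²) = 1.171
Δt = γΔt₀ = 1.171 × 15.2 = 17.80 days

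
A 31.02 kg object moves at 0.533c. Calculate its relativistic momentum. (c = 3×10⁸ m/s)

γ = 1/√(1 - 0.533²) = 1.1819
v = 0.533 × 3×10⁸ = 1.599×10⁸ m/s
p = γmv = 1.1819 × 31.02 × 1.599×10⁸ = 5.862×10⁹ kg·m/s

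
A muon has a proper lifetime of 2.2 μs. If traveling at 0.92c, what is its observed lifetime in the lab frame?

Proper lifetime τ₀ = 2.2 μs
γ = 1/√(1 - 0.92²) = 2.55155
τ = γτ₀ = 2.55155 × 2.2 μs = 5.613 μs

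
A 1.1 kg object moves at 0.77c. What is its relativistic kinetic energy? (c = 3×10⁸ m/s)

γ = 1/√(1 - 0.77²) = 1.5673
γ - 1 = 0.5673
KE = (γ-1)mc² = 0.5673 × 1.1 × (3×10⁸)² = 5.616×10¹⁶ J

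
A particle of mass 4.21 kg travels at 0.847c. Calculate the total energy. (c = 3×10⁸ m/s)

γ = 1/√(1 - 0.847²) = 1.88114
mc² = 4.21 × (3×10⁸)² = 3.789×10¹⁷ J
E = γmc² = 1.88114 × 3.789×10¹⁷ = 7.128×10¹⁷ J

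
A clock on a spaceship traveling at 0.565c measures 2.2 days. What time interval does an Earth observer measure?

Proper time Δt₀ = 2.2 days
γ = 1/√(1 - 0.565²) = 1.212
Δt = γΔt₀ = 1.212 × 2.2 = 2.666 days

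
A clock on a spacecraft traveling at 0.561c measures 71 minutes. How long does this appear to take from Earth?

Proper time Δt₀ = 71 minutes
γ = 1/√(1 - 0.561²) = 1.208
Δt = γΔt₀ = 1.208 × 71 = 85.77 minutes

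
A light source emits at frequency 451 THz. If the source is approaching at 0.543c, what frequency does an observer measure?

β = v/c = 0.543
(1+β)/(1-β) = 1.543/0.457 = 3.3764
Doppler factor = √(3.3764) = 1.8375
f_obs = 451 × 1.8375 = 828.7 THz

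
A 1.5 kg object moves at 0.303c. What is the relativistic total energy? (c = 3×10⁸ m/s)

γ = 1/√(1 - 0.303²) = 1.0493
mc² = 1.5 × (3×10⁸)² = 1.350×10¹⁷ J
E = γmc² = 1.0493 × 1.350×10¹⁷ = 1.417×10¹⁷ J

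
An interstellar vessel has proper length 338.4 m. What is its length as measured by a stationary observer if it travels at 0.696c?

Proper length L₀ = 338.4 m
γ = 1/√(1 - 0.696²) = 1.3927
L = L₀/γ = 338.4/1.3927 = 243.0 m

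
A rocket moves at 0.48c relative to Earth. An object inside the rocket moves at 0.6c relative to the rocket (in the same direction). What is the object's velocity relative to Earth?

u = (u' + v)/(1 + u'v/c²)
Numerator: 0.6 + 0.48 = 1.08
Denominator: 1 + 0.288 = 1.288
u = 1.08/1.288 = 0.8385c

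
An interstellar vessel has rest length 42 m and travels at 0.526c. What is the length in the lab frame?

Proper length L₀ = 42 m
γ = 1/√(1 - 0.526²) = 1.1758
L = L₀/γ = 42/1.1758 = 35.72 m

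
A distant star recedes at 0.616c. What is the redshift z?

β = 0.616
(1+β)/(1-β) = 1.616/0.384 = 4.208
√(4.208) = 2.051
z = 2.051 - 1 = 1.051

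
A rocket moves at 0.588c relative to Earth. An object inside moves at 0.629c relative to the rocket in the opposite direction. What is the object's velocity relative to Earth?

Object's velocity in rocket frame is u' = -0.629c
u = (u' + v)/(1 + u'v/c²) = (v - 0.629)/(1 - 0.629·v/c²)
Numerator: 0.588 - 0.629 = -0.041
Denominator: 1 - 0.369852 = 0.630148
u = -0.041/0.630148 = -0.06506c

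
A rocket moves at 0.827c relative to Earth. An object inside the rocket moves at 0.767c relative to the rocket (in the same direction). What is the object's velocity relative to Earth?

u = (u' + v)/(1 + u'v/c²)
Numerator: 0.767 + 0.827 = 1.594
Denominator: 1 + 0.634309 = 1.634309
u = 1.594/1.634309 = 0.9753c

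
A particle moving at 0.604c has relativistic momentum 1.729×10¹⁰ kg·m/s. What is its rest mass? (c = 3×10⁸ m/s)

γ = 1/√(1 - 0.604²) = 1.2547
v = 0.604 × 3×10⁸ = 1.812×10⁸ m/s
m = p/(γv) = 1.729×10¹⁰/(1.2547 × 1.812×10⁸) = 76.05 kg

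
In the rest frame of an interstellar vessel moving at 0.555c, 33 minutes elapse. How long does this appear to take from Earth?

Proper time Δt₀ = 33 minutes
γ = 1/√(1 - 0.555²) = 1.202
Δt = γΔt₀ = 1.202 × 33 = 39.67 minutes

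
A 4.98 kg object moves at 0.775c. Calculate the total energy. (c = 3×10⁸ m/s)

γ = 1/√(1 - 0.775²) = 1.5824
mc² = 4.98 × (3×10⁸)² = 4.482×10¹⁷ J
E = γmc² = 1.5824 × 4.482×10¹⁷ = 7.092×10¹⁷ J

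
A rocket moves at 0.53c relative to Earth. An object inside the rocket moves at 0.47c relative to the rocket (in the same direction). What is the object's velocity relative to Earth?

u = (u' + v)/(1 + u'v/c²)
Numerator: 0.47 + 0.53 = 1
Denominator: 1 + 0.2491 = 1.2491
u = 1/1.2491 = 0.8006c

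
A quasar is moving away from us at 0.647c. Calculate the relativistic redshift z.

β = 0.647
(1+β)/(1-β) = 1.647/0.353 = 4.666
√(4.666) = 2.160
z = 2.160 - 1 = 1.160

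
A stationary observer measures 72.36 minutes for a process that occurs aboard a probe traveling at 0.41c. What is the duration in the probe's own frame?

Dilated time Δt = 72.36 minutes
γ = 1/√(1 - 0.41²) = 1.0964
Δt₀ = Δt/γ = 72.36/1.0964 = 66.00 minutes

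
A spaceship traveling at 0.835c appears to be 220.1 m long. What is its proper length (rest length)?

Contracted length L = 220.1 m
γ = 1/√(1 - 0.835²) = 1.8174
L₀ = γL = 1.8174 × 220.1 = 400.0 m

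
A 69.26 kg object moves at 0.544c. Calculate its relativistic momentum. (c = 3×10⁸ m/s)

γ = 1/√(1 - 0.544²) = 1.192
v = 0.544 × 3×10⁸ = 1.632×10⁸ m/s
p = γmv = 1.192 × 69.26 × 1.632×10⁸ = 1.347×10¹⁰ kg·m/s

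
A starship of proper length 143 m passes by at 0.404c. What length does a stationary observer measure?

Proper length L₀ = 143 m
γ = 1/√(1 - 0.404²) = 1.093
L = L₀/γ = 143/1.093 = 130.8 m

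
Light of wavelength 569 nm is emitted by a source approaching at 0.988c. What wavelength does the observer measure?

β = 0.988
Wavelength Doppler factor = √(0.012/1.988) = √(0.006036) = 0.07769
λ_obs = 569 × 0.07769 = 44.21 nm (blueshift)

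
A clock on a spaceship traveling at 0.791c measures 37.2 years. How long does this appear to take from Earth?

Proper time Δt₀ = 37.2 years
γ = 1/√(1 - 0.791²) = 1.6345
Δt = γΔt₀ = 1.6345 × 37.2 = 60.80 years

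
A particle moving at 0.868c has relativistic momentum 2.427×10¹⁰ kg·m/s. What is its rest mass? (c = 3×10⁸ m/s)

γ = 1/√(1 - 0.868²) = 2.014
v = 0.868 × 3×10⁸ = 2.604×10⁸ m/s
m = p/(γv) = 2.427×10¹⁰/(2.014 × 2.604×10⁸) = 46.28 kg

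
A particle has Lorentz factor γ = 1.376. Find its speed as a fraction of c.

From γ = 1/√(1 - v²/c²):
1/γ² = 1/1.376² = 0.5282
v²/c² = 1 - 0.5282 = 0.4718
v/c = √(0.4718) = 0.6869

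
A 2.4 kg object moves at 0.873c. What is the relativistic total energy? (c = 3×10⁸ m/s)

γ = 1/√(1 - 0.873²) = 2.0504
mc² = 2.4 × (3×10⁸)² = 2.160×10¹⁷ J
E = γmc² = 2.0504 × 2.160×10¹⁷ = 4.429×10¹⁷ J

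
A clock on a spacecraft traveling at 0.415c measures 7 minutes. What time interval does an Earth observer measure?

Proper time Δt₀ = 7 minutes
γ = 1/√(1 - 0.415²) = 1.0991
Δt = γΔt₀ = 1.0991 × 7 = 7.694 minutes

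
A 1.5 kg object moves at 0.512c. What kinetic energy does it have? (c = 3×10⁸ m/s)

γ = 1/√(1 - 0.512²) = 1.16416
γ - 1 = 0.16416
KE = (γ-1)mc² = 0.16416 × 1.5 × (3×10⁸)² = 2.216×10¹⁶ J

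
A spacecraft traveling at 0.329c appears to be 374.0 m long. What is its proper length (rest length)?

Contracted length L = 374.0 m
γ = 1/√(1 - 0.329²) = 1.05895
L₀ = γL = 1.05895 × 374.0 = 396.0 m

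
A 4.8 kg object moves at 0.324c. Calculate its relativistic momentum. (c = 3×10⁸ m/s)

γ = 1/√(1 - 0.324²) = 1.057
v = 0.324 × 3×10⁸ = 9.720×10⁷ m/s
p = γmv = 1.057 × 4.8 × 9.720×10⁷ = 4.932×10⁸ kg·m/s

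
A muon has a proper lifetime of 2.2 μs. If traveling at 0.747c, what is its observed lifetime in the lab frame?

Proper lifetime τ₀ = 2.2 μs
γ = 1/√(1 - 0.747²) = 1.504
τ = γτ₀ = 1.504 × 2.2 μs = 3.309 μs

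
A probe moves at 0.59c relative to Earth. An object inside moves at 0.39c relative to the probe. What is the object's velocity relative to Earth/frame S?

u = (u' + v)/(1 + u'v/c²)
Numerator: 0.39 + 0.59 = 0.98
Denominator: 1 + 0.2301 = 1.2301
u = 0.98/1.2301 = 0.7967c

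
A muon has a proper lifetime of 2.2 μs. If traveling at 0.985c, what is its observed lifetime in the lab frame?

Proper lifetime τ₀ = 2.2 μs
γ = 1/√(1 - 0.985²) = 5.795
τ = γτ₀ = 5.795 × 2.2 μs = 12.75 μs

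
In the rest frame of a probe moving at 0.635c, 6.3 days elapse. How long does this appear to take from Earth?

Proper time Δt₀ = 6.3 days
γ = 1/√(1 - 0.635²) = 1.2945
Δt = γΔt₀ = 1.2945 × 6.3 = 8.155 days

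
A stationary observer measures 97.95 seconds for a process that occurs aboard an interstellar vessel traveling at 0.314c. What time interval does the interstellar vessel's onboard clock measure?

Dilated time Δt = 97.95 seconds
γ = 1/√(1 - 0.314²) = 1.05327
Δt₀ = Δt/γ = 97.95/1.05327 = 93.00 seconds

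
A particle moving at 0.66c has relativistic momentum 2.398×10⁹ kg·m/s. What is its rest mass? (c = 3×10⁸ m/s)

γ = 1/√(1 - 0.66²) = 1.331
v = 0.66 × 3×10⁸ = 1.980×10⁸ m/s
m = p/(γv) = 2.398×10⁹/(1.331 × 1.980×10⁸) = 9.099 kg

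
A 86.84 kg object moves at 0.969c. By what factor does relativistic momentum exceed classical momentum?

p_rel = γmv, p_class = mv
Ratio = γ = 1/√(1 - 0.969²) = 4.048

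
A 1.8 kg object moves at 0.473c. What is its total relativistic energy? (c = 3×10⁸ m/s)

γ = 1/√(1 - 0.473²) = 1.135
mc² = 1.8 × (3×10⁸)² = 1.620×10¹⁷ J
E = γmc² = 1.135 × 1.620×10¹⁷ = 1.839×10¹⁷ J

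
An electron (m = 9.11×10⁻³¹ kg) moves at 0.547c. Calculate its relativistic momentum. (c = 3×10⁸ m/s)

γ = 1/√(1 - 0.547²) = 1.195
v = 0.547 × 3×10⁸ = 1.641×10⁸ m/s
p = γmv = 1.195 × 9.11×10⁻³¹ × 1.641×10⁸ = 1.786×10⁻²² kg·m/s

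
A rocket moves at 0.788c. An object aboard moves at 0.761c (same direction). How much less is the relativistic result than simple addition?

Classical: u' + v = 0.761 + 0.788 = 1.549c
Relativistic: u = (0.761 + 0.788)/(1 + 0.599668) = 1.549/1.599668 = 0.9683c
Difference: 1.549 - 0.9683 = 0.5807c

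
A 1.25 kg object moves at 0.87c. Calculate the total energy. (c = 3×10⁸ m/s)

γ = 1/√(1 - 0.87²) = 2.028
mc² = 1.25 × (3×10⁸)² = 1.125×10¹⁷ J
E = γmc² = 2.028 × 1.125×10¹⁷ = 2.282×10¹⁷ J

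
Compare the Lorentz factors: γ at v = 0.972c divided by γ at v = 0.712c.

γ₁ = 1/√(1 - 0.972²) = 4.2557
γ₂ = 1/√(1 - 0.712²) = 1.4241
γ₁/γ₂ = 4.2557/1.4241 = 2.988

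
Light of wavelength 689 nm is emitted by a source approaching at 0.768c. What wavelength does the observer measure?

β = 0.768
Wavelength Doppler factor = √(0.232/1.768) = √(0.1312) = 0.3622
λ_obs = 689 × 0.3622 = 249.6 nm (blueshift)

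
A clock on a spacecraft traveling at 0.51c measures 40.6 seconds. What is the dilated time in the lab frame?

Proper time Δt₀ = 40.6 seconds
γ = 1/√(1 - 0.51²) = 1.1626
Δt = γΔt₀ = 1.1626 × 40.6 = 47.20 seconds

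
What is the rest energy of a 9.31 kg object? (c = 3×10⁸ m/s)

c² = (3×10⁸)² = 9.000×10¹⁶ m²/s²
E₀ = mc² = 9.31 × 9.000×10¹⁶ = 8.379×10¹⁷ J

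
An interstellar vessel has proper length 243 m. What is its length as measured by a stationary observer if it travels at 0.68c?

Proper length L₀ = 243 m
γ = 1/√(1 - 0.68²) = 1.364
L = L₀/γ = 243/1.364 = 178.2 m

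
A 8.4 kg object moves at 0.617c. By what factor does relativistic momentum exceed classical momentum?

p_rel = γmv, p_class = mv
Ratio = γ = 1/√(1 - 0.617²) = 1.271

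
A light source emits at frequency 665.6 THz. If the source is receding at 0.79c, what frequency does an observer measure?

β = v/c = 0.79
(1-β)/(1+β) = 0.21/1.79 = 0.1173
Doppler factor = √(0.1173) = 0.3425
f_obs = 665.6 × 0.3425 = 228.0 THz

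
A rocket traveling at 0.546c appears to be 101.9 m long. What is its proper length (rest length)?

Contracted length L = 101.9 m
γ = 1/√(1 - 0.546²) = 1.1936
L₀ = γL = 1.1936 × 101.9 = 121.6 m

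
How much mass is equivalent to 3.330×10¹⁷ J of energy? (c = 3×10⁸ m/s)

From E = mc², we get m = E/c²
c² = (3×10⁸)² = 9×10¹⁶ m²/s²
m = 3.330×10¹⁷ / 9×10¹⁶ = 3.700 kg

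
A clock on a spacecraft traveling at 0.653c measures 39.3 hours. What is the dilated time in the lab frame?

Proper time Δt₀ = 39.3 hours
γ = 1/√(1 - 0.653²) = 1.3204
Δt = γΔt₀ = 1.3204 × 39.3 = 51.89 hours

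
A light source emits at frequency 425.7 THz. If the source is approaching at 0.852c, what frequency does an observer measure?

β = v/c = 0.852
(1+β)/(1-β) = 1.852/0.148 = 12.51
Doppler factor = √(12.51) = 3.537
f_obs = 425.7 × 3.537 = 1506 THz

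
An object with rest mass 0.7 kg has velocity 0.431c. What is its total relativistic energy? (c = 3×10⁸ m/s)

γ = 1/√(1 - 0.431²) = 1.1082
mc² = 0.7 × (3×10⁸)² = 6.300×10¹⁶ J
E = γmc² = 1.1082 × 6.300×10¹⁶ = 6.982×10¹⁶ J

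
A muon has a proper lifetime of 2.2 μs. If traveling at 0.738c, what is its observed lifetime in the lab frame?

Proper lifetime τ₀ = 2.2 μs
γ = 1/√(1 - 0.738²) = 1.482
τ = γτ₀ = 1.482 × 2.2 μs = 3.260 μs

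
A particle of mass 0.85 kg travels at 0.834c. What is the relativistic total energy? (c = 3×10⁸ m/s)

γ = 1/√(1 - 0.834²) = 1.812
mc² = 0.85 × (3×10⁸)² = 7.650×10¹⁶ J
E = γmc² = 1.812 × 7.650×10¹⁶ = 1.386×10¹⁷ J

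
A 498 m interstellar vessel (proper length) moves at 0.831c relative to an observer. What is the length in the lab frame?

Proper length L₀ = 498 m
γ = 1/√(1 - 0.831²) = 1.798
L = L₀/γ = 498/1.798 = 277.0 m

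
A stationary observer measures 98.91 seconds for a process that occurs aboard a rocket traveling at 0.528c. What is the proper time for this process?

Dilated time Δt = 98.91 seconds
γ = 1/√(1 - 0.528²) = 1.1775
Δt₀ = Δt/γ = 98.91/1.1775 = 84.00 seconds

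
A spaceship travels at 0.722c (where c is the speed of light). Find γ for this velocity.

v/c = 0.722, so (v/c)² = 0.521284
1 - (v/c)² = 0.478716
γ = 1/√(0.478716) = 1.445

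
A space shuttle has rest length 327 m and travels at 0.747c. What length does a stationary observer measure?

Proper length L₀ = 327 m
γ = 1/√(1 - 0.747²) = 1.504
L = L₀/γ = 327/1.504 = 217.4 m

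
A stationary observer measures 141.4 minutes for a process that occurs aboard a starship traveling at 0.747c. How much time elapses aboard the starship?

Dilated time Δt = 141.4 minutes
γ = 1/√(1 - 0.747²) = 1.50416
Δt₀ = Δt/γ = 141.4/1.50416 = 94.01 minutes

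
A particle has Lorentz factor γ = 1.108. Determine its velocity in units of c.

From γ = 1/√(1 - v²/c²):
1/γ² = 1/1.108² = 0.8146
v²/c² = 1 - 0.8146 = 0.1854
v/c = √(0.1854) = 0.4306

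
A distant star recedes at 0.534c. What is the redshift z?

β = 0.534
(1+β)/(1-β) = 1.534/0.466 = 3.2918
√(3.2918) = 1.8143
z = 1.8143 - 1 = 0.8143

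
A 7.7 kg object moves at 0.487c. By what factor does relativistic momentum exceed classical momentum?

p_rel = γmv, p_class = mv
Ratio = γ = 1/√(1 - 0.487²) = 1.145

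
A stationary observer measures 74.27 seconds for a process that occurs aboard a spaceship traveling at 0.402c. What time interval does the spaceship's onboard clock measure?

Dilated time Δt = 74.27 seconds
γ = 1/√(1 - 0.402²) = 1.09213
Δt₀ = Δt/γ = 74.27/1.09213 = 68.00 seconds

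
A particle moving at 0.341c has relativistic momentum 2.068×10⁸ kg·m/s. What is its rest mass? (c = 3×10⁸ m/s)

γ = 1/√(1 - 0.341²) = 1.064
v = 0.341 × 3×10⁸ = 1.023×10⁸ m/s
m = p/(γv) = 2.068×10⁸/(1.064 × 1.023×10⁸) = 1.900 kg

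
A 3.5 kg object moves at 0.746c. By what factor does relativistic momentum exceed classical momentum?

p_rel = γmv, p_class = mv
Ratio = γ = 1/√(1 - 0.746²) = 1.502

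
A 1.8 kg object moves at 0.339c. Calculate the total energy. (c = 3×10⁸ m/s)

γ = 1/√(1 - 0.339²) = 1.063
mc² = 1.8 × (3×10⁸)² = 1.620×10¹⁷ J
E = γmc² = 1.063 × 1.620×10¹⁷ = 1.722×10¹⁷ J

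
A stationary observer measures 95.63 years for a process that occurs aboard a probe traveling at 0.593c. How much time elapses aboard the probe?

Dilated time Δt = 95.63 years
γ = 1/√(1 - 0.593²) = 1.242
Δt₀ = Δt/γ = 95.63/1.242 = 77.00 years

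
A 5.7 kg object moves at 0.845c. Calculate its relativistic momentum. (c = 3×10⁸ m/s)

γ = 1/√(1 - 0.845²) = 1.870
v = 0.845 × 3×10⁸ = 2.535×10⁸ m/s
p = γmv = 1.870 × 5.7 × 2.535×10⁸ = 2.702×10⁹ kg·m/s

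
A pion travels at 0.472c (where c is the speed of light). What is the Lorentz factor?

v/c = 0.472, so (v/c)² = 0.222784
1 - (v/c)² = 0.777216
γ = 1/√(0.777216) = 1.134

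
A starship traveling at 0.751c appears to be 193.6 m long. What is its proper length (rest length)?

Contracted length L = 193.6 m
γ = 1/√(1 - 0.751²) = 1.5145
L₀ = γL = 1.5145 × 193.6 = 293.2 m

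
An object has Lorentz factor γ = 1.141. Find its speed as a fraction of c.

From γ = 1/√(1 - v²/c²):
1/γ² = 1/1.141² = 0.76812
v²/c² = 1 - 0.76812 = 0.23188
v/c = √(0.23188) = 0.4815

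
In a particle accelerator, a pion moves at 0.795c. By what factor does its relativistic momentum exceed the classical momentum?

p_rel = γmv, p_class = mv
Ratio = γ = 1/√(1 - 0.795²)
= 1/√(0.367975) = 1.649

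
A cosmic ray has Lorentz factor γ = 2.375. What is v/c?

From γ = 1/√(1 - v²/c²):
1/γ² = 1/2.375² = 0.1773
v²/c² = 1 - 0.1773 = 0.8227
v/c = √(0.8227) = 0.9070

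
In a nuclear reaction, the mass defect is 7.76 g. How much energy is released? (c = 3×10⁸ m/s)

Convert mass defect: Δm = 7.76 g = 0.00776 kg
E = Δm·c² = 0.00776 × (3×10⁸)²
= 0.00776 × 9×10¹⁶ = 6.984×10¹⁴ J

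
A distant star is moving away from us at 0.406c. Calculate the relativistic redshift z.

β = 0.406
(1+β)/(1-β) = 1.406/0.594 = 2.367
√(2.367) = 1.5385
z = 1.5385 - 1 = 0.5385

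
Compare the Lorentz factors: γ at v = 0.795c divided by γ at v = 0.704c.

γ₁ = 1/√(1 - 0.795²) = 1.649
γ₂ = 1/√(1 - 0.704²) = 1.408
γ₁/γ₂ = 1.649/1.408 = 1.171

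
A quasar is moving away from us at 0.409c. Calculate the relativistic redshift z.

β = 0.409
(1+β)/(1-β) = 1.409/0.591 = 2.3841
√(2.3841) = 1.5441
z = 1.5441 - 1 = 0.5441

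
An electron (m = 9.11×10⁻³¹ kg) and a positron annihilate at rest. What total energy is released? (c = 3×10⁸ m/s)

Both particles have the same rest mass, so total mass = 2m
E = 2m·c² = 2 × 9.11×10⁻³¹ × (3×10⁸)²
= 2 × 9.11×10⁻³¹ × 9×10¹⁶
= 1.640×10⁻¹³ J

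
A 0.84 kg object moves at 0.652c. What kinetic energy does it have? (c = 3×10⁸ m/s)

γ = 1/√(1 - 0.652²) = 1.3189
γ - 1 = 0.3189
KE = (γ-1)mc² = 0.3189 × 0.84 × (3×10⁸)² = 2.411×10¹⁶ J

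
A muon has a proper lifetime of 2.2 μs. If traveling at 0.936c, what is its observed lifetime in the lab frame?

Proper lifetime τ₀ = 2.2 μs
γ = 1/√(1 - 0.936²) = 2.841
τ = γτ₀ = 2.841 × 2.2 μs = 6.250 μs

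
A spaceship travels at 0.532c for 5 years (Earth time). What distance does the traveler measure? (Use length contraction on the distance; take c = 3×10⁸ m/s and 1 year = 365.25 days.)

Earth distance: d = v × t = 0.532c × 5 yr = 2.518×10¹⁶ m
γ = 1.181
d' = d/γ = 2.518×10¹⁶/1.181 = 2.132×10¹⁶ m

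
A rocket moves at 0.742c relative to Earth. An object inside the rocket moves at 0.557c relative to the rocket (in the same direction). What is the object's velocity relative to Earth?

u = (u' + v)/(1 + u'v/c²)
Numerator: 0.557 + 0.742 = 1.299
Denominator: 1 + 0.413294 = 1.413294
u = 1.299/1.413294 = 0.9191c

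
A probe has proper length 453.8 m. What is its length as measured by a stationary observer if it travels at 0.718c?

Proper length L₀ = 453.8 m
γ = 1/√(1 - 0.718²) = 1.4367
L = L₀/γ = 453.8/1.4367 = 315.9 m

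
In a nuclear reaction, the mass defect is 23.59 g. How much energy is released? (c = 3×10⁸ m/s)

Convert mass defect: Δm = 23.59 g = 0.02359 kg
E = Δm·c² = 0.02359 × (3×10⁸)²
= 0.02359 × 9×10¹⁶ = 2.123×10¹⁵ J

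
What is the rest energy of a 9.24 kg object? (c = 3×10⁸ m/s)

c² = (3×10⁸)² = 9.000×10¹⁶ m²/s²
E₀ = mc² = 9.24 × 9.000×10¹⁶ = 8.316×10¹⁷ J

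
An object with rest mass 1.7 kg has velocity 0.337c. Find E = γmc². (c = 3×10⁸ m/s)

γ = 1/√(1 - 0.337²) = 1.062
mc² = 1.7 × (3×10⁸)² = 1.530×10¹⁷ J
E = γmc² = 1.062 × 1.530×10¹⁷ = 1.625×10¹⁷ J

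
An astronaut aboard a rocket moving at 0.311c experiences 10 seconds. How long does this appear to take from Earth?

Proper time Δt₀ = 10 seconds
γ = 1/√(1 - 0.311²) = 1.052
Δt = γΔt₀ = 1.052 × 10 = 10.52 seconds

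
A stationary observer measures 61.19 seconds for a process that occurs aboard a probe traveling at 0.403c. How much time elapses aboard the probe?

Dilated time Δt = 61.19 seconds
γ = 1/√(1 - 0.403²) = 1.0927
Δt₀ = Δt/γ = 61.19/1.0927 = 56.00 seconds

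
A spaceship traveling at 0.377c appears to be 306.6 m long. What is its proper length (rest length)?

Contracted length L = 306.6 m
γ = 1/√(1 - 0.377²) = 1.0797
L₀ = γL = 1.0797 × 306.6 = 331.0 m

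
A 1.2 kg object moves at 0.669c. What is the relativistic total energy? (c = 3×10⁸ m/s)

γ = 1/√(1 - 0.669²) = 1.345
mc² = 1.2 × (3×10⁸)² = 1.080×10¹⁷ J
E = γmc² = 1.345 × 1.080×10¹⁷ = 1.453×10¹⁷ J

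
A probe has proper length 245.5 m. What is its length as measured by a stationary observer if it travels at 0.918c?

Proper length L₀ = 245.5 m
γ = 1/√(1 - 0.918²) = 2.5216
L = L₀/γ = 245.5/2.5216 = 97.36 m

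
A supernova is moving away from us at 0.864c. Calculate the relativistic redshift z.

β = 0.864
(1+β)/(1-β) = 1.864/0.136 = 13.706
√(13.706) = 3.702
z = 3.702 - 1 = 2.702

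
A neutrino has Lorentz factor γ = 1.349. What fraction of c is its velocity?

From γ = 1/√(1 - v²/c²):
1/γ² = 1/1.349² = 0.5495
v²/c² = 1 - 0.5495 = 0.4505
v/c = √(0.4505) = 0.6712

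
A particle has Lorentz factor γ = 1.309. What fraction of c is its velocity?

From γ = 1/√(1 - v²/c²):
1/γ² = 1/1.309² = 0.5836
v²/c² = 1 - 0.5836 = 0.4164
v/c = √(0.4164) = 0.6453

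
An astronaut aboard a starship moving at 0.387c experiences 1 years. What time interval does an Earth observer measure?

Proper time Δt₀ = 1 years
γ = 1/√(1 - 0.387²) = 1.085
Δt = γΔt₀ = 1.085 × 1 = 1.085 years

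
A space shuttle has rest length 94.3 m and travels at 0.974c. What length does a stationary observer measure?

Proper length L₀ = 94.3 m
γ = 1/√(1 - 0.974²) = 4.414
L = L₀/γ = 94.3/4.414 = 21.36 m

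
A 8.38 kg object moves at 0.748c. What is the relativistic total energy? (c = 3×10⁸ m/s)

γ = 1/√(1 - 0.748²) = 1.5067
mc² = 8.38 × (3×10⁸)² = 7.542×10¹⁷ J
E = γmc² = 1.5067 × 7.542×10¹⁷ = 1.136×10¹⁸ J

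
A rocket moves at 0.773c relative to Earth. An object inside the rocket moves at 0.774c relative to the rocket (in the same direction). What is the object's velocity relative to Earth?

u = (u' + v)/(1 + u'v/c²)
Numerator: 0.774 + 0.773 = 1.547
Denominator: 1 + 0.598302 = 1.598302
u = 1.547/1.598302 = 0.9679c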